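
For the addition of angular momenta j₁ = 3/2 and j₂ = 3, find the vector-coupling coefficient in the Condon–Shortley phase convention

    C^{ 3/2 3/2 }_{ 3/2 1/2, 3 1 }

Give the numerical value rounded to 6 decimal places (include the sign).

triangle: 3!·0!·3!/7! = 36/5040
(j±m)!: 2!·1!·4!·2!·3!·0! = 576
prefactor² = (2J+1)·Δ·N² = 576/35
  k=1: −1/(1!·2!·0!·3!·0!·0!) = -1/12
Σ = -1/12  ⇒  CG² = 576/35·(-1/12)² = 4/35
CG = −√(4/35) = -0.338062

-0.338062  (= −√(4/35))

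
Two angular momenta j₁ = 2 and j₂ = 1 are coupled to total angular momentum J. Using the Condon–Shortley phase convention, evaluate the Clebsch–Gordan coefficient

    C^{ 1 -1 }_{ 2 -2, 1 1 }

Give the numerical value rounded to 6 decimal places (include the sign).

triangle: 2!·2!·0!/5! = 4/120
(j±m)!: 0!·4!·2!·0!·0!·2! = 96
prefactor² = (2J+1)·Δ·N² = 48/5
  k=2: +1/(2!·0!·2!·0!·0!·0!) = 1/4
Σ = 1/4  ⇒  CG² = 48/5·1/4² = 3/5
CG = +√(3/5) = +0.774597

+0.774597  (= +√(3/5))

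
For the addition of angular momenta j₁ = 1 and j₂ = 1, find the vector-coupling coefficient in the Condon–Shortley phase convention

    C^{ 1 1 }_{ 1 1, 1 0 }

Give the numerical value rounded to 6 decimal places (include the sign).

triangle: 1!×1!×1!/4! = 1/24
(j±m)!: 2!×0!×1!×1!×2!×0! = 4
prefactor² = (2J+1)×Δ×N² = 1/2
  k=0: +1/(0!×1!×0!×1!×1!×0!) = 1
Σ = 1  ⇒  CG² = 1/2×1² = 1/2
CG = +√(1/2) = +0.707107

+√(1/2) = +0.707107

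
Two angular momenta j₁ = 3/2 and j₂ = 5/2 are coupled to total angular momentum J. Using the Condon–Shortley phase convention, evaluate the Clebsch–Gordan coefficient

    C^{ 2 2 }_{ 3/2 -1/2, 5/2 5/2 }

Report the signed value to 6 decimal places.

√[5·2!1!3!/7! · 1!2!5!0!4!0!] = √(480/7)
  +(−1)^2/∏(2,0,0,3,1,0)! = 1/12  (running 1/12)
⟨..|..⟩ = √(480/7)·(1/12) = +0.690066

+√(10/21) ≈ +0.690066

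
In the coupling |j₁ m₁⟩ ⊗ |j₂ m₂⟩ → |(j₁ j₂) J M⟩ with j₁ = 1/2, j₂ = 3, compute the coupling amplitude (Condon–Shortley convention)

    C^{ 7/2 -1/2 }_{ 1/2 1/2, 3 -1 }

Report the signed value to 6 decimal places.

+√(3/7) = +0.654654

triangle: 0!×1!×6!/8! = 720/40320
(j±m)!: 1!×0!×2!×4!×3!×4! = 6912
prefactor² = (2J+1)×Δ×N² = 6912/7
  k=0: +1/(0!×0!×0!×2!×1!×4!) = 1/48
Σ = 1/48  ⇒  CG² = 6912/7×1/48² = 3/7
CG = +√(3/7) = +0.654654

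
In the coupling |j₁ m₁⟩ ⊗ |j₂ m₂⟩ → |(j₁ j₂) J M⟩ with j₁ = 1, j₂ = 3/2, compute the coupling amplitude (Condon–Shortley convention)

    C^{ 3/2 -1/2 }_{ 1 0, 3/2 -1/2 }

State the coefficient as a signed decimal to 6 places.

+√(1/15) = +0.258199

j₁+j₂−J=1  J+j₁−j₂=1  J−j₁+j₂=2  j₁+j₂+J+1=5
(j₁±m₁, j₂±m₂, J±M) = (1,1,1,2,1,2)
P² = 4/15
sum k=0..1:
  [0] +1/1 = 1
  [1] −1/2 = -1/2
S = 1/2
C² = P²·S² = 1/15 ; C = +0.258199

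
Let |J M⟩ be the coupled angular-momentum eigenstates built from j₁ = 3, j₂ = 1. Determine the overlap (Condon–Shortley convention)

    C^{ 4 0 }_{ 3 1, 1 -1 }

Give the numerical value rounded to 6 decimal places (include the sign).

triangle: 0!·6!·2!/9! = 1440/362880
(j±m)!: 4!·2!·0!·2!·4!·4! = 55296
prefactor² = (2J+1)·Δ·N² = 13824/7
  k=0: +1/(0!·0!·2!·0!·4!·2!) = 1/96
Σ = 1/96  ⇒  CG² = 13824/7·1/96² = 3/14
CG = +√(3/14) = +0.462910

+√(3/14) ≈ +0.462910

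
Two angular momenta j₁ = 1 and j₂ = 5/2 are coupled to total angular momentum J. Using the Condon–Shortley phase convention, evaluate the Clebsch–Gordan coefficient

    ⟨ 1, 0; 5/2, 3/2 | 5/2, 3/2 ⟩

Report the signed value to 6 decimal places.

−√(9/35) ≈ -0.507093

triangle: 1!·1!·4!/7! = 24/5040
(j±m)!: 1!·1!·4!·1!·4!·1! = 576
prefactor² = (2J+1)·Δ·N² = 576/35
  k=0: +1/(0!·1!·1!·4!·0!·0!) = 1/24
  k=1: −1/(1!·0!·0!·3!·1!·1!) = -1/6
Σ = -1/8  ⇒  CG² = 576/35·(-1/8)² = 9/35
CG = −√(9/35) = -0.507093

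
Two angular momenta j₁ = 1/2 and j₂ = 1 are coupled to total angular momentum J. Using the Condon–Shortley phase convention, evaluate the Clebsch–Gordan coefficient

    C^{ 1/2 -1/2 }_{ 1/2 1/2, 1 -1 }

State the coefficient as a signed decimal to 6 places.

j₁+j₂−J=1  J+j₁−j₂=0  J−j₁+j₂=1  j₁+j₂+J+1=3
(j₁±m₁, j₂±m₂, J±M) = (1,0,0,2,0,1)
P² = 2/3
sum k=0..0:
  [0] +1/1 = 1
S = 1
C² = P²·S² = 2/3 ; C = +0.816497

+0.816497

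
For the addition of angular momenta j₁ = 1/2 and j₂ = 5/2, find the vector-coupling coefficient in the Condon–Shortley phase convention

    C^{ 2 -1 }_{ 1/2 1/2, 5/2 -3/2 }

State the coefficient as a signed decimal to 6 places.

+0.816497

√[5·1!0!4!/6! · 1!0!1!4!1!3!] = √(24)
  +(−1)^0/∏(0,1,0,1,0,3)! = 1/6  (running 1/6)
⟨..|..⟩ = √(24)·(1/6) = +0.816497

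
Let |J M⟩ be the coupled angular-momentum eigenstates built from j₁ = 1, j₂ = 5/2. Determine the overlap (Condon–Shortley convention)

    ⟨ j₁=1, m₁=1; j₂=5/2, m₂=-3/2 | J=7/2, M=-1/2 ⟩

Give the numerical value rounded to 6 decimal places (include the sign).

√[8·0!2!5!/8! · 2!0!1!4!3!4!] = √(2304/7)
  +(−1)^0/∏(0,0,0,1,2,4)! = 1/48  (running 1/48)
⟨..|..⟩ = √(2304/7)·(1/48) = +0.377964

+√(1/7) ≈ +0.377964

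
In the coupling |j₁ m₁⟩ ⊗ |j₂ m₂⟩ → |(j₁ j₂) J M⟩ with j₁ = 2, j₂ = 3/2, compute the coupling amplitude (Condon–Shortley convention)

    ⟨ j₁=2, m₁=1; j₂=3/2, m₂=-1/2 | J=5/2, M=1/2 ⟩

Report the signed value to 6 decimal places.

triangle: 1!·3!·2!/7! = 12/5040
(j±m)!: 3!·1!·1!·2!·3!·2! = 144
prefactor² = (2J+1)·Δ·N² = 72/35
  k=0: +1/(0!·1!·1!·1!·2!·1!) = 1/2
  k=1: −1/(1!·0!·0!·0!·3!·2!) = -1/12
Σ = 5/12  ⇒  CG² = 72/35·5/12² = 5/14
CG = +√(5/14) = +0.597614

+√(5/14) = +0.597614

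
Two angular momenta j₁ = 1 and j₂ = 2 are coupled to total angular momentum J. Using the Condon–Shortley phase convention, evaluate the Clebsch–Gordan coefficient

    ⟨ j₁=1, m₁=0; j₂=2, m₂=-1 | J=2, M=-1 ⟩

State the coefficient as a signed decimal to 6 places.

+√(1/6) ≈ +0.408248

√[5·1!1!3!/6! · 1!1!1!3!1!3!] = √(3/2)
  +(−1)^0/∏(0,1,1,1,0,2)! = 1/2  (running 1/2)
  +(−1)^1/∏(1,0,0,0,1,3)! = -1/6  (running 1/3)
⟨..|..⟩ = √(3/2)·(1/3) = +0.408248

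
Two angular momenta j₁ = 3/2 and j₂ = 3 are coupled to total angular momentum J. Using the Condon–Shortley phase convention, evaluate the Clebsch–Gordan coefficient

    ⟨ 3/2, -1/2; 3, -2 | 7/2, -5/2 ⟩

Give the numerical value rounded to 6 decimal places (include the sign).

triangle: 1!·2!·5!/9! = 240/362880
(j±m)!: 1!·2!·1!·5!·1!·6! = 172800
prefactor² = (2J+1)·Δ·N² = 6400/7
  k=0: +1/(0!·1!·2!·1!·0!·4!) = 1/48
  k=1: −1/(1!·0!·1!·0!·1!·5!) = -1/120
Σ = 1/80  ⇒  CG² = 6400/7·1/80² = 1/7
CG = +√(1/7) = +0.377964

+0.377964  (= +√(1/7))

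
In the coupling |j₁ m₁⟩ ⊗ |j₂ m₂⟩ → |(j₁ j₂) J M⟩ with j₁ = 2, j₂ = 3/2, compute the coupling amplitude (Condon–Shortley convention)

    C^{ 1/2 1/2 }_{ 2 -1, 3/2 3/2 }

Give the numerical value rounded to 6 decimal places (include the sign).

√[2·3!1!0!/5! · 1!3!3!0!1!0!] = √(18/5)
  +(−1)^3/∏(3,0,0,0,1,0)! = -1/6  (running -1/6)
⟨..|..⟩ = √(18/5)·(-1/6) = -0.316228

−√(1/10) ≈ -0.316228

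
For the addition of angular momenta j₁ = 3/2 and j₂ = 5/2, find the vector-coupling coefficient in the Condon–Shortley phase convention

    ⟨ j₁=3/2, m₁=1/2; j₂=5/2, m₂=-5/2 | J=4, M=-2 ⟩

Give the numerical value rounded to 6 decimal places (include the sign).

+0.327327  (= +√(3/28))

√[9·0!3!5!/9! · 2!1!0!5!2!6!] = √(43200/7)
  +(−1)^0/∏(0,0,1,0,2,5)! = 1/240  (running 1/240)
⟨..|..⟩ = √(43200/7)·(1/240) = +0.327327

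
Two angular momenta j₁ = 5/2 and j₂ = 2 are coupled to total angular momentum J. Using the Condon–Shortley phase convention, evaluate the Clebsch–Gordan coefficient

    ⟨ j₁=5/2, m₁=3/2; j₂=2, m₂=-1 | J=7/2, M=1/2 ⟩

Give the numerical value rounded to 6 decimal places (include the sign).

j₁+j₂−J=1  J+j₁−j₂=4  J−j₁+j₂=3  j₁+j₂+J+1=9
(j₁±m₁, j₂±m₂, J±M) = (4,1,1,3,4,3)
P² = 2304/35
sum k=0..1:
  [0] +1/12 = 1/12
  [1] −1/144 = -1/144
S = 11/144
C² = P²·S² = 121/315 ; C = +0.619780

+0.619780  (= +√(121/315))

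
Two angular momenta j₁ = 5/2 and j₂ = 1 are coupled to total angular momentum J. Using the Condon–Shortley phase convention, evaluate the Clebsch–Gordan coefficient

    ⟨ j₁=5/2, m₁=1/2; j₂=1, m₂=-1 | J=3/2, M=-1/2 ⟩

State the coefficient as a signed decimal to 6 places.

j₁+j₂−J=2  J+j₁−j₂=3  J−j₁+j₂=0  j₁+j₂+J+1=6
(j₁±m₁, j₂±m₂, J±M) = (3,2,0,2,1,2)
P² = 16/5
sum k=0..0:
  [0] +1/4 = 1/4
S = 1/4
C² = P²·S² = 1/5 ; C = +0.447214

+0.447214  (= +√(1/5))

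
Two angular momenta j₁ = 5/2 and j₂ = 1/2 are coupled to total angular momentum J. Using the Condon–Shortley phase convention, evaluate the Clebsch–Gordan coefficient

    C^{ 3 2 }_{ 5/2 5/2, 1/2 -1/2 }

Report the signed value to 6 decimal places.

+0.408248  (= +√(1/6))

√[7·0!5!1!/7! · 5!0!0!1!5!1!] = √(2400)
  +(−1)^0/∏(0,0,0,0,5,1)! = 1/120  (running 1/120)
⟨..|..⟩ = √(2400)·(1/120) = +0.408248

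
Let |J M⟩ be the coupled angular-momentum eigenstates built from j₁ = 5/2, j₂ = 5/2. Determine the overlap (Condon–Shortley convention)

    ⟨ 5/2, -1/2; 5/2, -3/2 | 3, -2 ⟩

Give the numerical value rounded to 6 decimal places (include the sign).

−√(1/12) ≈ -0.288675

j₁+j₂−J=2  J+j₁−j₂=3  J−j₁+j₂=3  j₁+j₂+J+1=9
(j₁±m₁, j₂±m₂, J±M) = (2,3,1,4,1,5)
P² = 48
sum k=0..1:
  [0] +1/24 = 1/24
  [1] −1/12 = -1/12
S = -1/24
C² = P²·S² = 1/12 ; C = -0.288675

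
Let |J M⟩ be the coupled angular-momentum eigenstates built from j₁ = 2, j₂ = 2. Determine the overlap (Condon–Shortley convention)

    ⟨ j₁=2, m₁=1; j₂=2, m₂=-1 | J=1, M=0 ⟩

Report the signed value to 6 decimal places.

−√(1/10) = -0.316228

√[3·3!1!1!/6! · 3!1!1!3!1!1!] = √(9/10)
  +(−1)^0/∏(0,3,1,1,0,0)! = 1/6  (running 1/6)
  +(−1)^1/∏(1,2,0,0,1,1)! = -1/2  (running -1/3)
⟨..|..⟩ = √(9/10)·(-1/3) = -0.316228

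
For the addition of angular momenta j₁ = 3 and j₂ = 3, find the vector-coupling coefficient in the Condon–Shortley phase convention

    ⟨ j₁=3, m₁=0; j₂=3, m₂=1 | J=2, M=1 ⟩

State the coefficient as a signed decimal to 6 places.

+√(1/42) = +0.154303

√[5·4!2!2!/9! · 3!3!4!2!3!1!] = √(96/7)
  +(−1)^2/∏(2,2,1,2,1,0)! = 1/8  (running 1/8)
  +(−1)^3/∏(3,1,0,1,2,1)! = -1/12  (running 1/24)
⟨..|..⟩ = √(96/7)·(1/24) = +0.154303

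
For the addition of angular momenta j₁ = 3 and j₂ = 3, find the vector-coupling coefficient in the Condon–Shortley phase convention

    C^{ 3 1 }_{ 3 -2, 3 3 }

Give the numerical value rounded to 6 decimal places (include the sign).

j₁+j₂−J=3  J+j₁−j₂=3  J−j₁+j₂=3  j₁+j₂+J+1=10
(j₁±m₁, j₂±m₂, J±M) = (1,5,6,0,4,2)
P² = 1728
sum k=3..3:
  [3] −1/72 = -1/72
S = -1/72
C² = P²·S² = 1/3 ; C = -0.577350

−√(1/3) ≈ -0.577350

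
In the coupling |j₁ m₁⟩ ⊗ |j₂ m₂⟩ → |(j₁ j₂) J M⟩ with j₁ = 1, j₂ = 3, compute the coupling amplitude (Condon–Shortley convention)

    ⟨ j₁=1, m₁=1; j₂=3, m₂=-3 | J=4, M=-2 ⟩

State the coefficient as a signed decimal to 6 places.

+√(1/28) = +0.188982

triangle: 0!·2!·6!/9! = 1440/362880
(j±m)!: 2!·0!·0!·6!·2!·6! = 2073600
prefactor² = (2J+1)·Δ·N² = 518400/7
  k=0: +1/(0!·0!·0!·0!·2!·6!) = 1/1440
Σ = 1/1440  ⇒  CG² = 518400/7·1/1440² = 1/28
CG = +√(1/28) = +0.188982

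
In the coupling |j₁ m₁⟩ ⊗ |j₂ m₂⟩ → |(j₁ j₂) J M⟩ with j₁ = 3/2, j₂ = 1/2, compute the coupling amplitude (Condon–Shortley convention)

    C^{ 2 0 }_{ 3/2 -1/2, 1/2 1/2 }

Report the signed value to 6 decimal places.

triangle: 0!*3!*1!/5! = 6/120
(j±m)!: 1!*2!*1!*0!*2!*2! = 8
prefactor² = (2J+1)*Δ*N² = 2
  k=0: +1/(0!*0!*2!*1!*1!*0!) = 1/2
Σ = 1/2  ⇒  CG² = 2*1/2² = 1/2
CG = +√(1/2) = +0.707107

+0.707107  (= +√(1/2))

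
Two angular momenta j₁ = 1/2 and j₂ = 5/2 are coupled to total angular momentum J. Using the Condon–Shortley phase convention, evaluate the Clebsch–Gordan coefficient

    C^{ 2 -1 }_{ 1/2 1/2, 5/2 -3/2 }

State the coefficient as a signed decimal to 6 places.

+√(2/3) ≈ +0.816497

triangle: 1!*0!*4!/6! = 24/720
(j±m)!: 1!*0!*1!*4!*1!*3! = 144
prefactor² = (2J+1)*Δ*N² = 24
  k=0: +1/(0!*1!*0!*1!*0!*3!) = 1/6
Σ = 1/6  ⇒  CG² = 24*1/6² = 2/3
CG = +√(2/3) = +0.816497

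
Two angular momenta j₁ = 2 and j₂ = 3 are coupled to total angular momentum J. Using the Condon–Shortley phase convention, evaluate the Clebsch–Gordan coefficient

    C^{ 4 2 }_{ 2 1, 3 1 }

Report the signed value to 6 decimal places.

+√(1/28) ≈ +0.188982

j₁+j₂−J=1  J+j₁−j₂=3  J−j₁+j₂=5  j₁+j₂+J+1=10
(j₁±m₁, j₂±m₂, J±M) = (3,1,4,2,6,2)
P² = 5184/7
sum k=0..1:
  [0] +1/48 = 1/48
  [1] −1/72 = -1/72
S = 1/144
C² = P²·S² = 1/28 ; C = +0.188982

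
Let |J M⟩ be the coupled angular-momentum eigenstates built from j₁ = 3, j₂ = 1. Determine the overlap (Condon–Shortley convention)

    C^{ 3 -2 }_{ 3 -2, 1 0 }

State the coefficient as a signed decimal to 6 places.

-0.577350  (= −√(1/3))

triangle: 1!*5!*1!/8! = 120/40320
(j±m)!: 1!*5!*1!*1!*1!*5! = 14400
prefactor² = (2J+1)*Δ*N² = 300
  k=0: +1/(0!*1!*5!*1!*0!*0!) = 1/120
  k=1: −1/(1!*0!*4!*0!*1!*1!) = -1/24
Σ = -1/30  ⇒  CG² = 300*(-1/30)² = 1/3
CG = −√(1/3) = -0.577350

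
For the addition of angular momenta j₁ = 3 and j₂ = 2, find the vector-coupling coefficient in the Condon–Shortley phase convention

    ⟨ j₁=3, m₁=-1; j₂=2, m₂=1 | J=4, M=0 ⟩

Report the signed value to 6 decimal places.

−√(5/14) = -0.597614

triangle: 1!×5!×3!/10! = 720/3628800
(j±m)!: 2!×4!×3!×1!×4!×4! = 165888
prefactor² = (2J+1)×Δ×N² = 10368/35
  k=0: +1/(0!×1!×4!×3!×1!×0!) = 1/144
  k=1: −1/(1!×0!×3!×2!×2!×1!) = -1/24
Σ = -5/144  ⇒  CG² = 10368/35×(-5/144)² = 5/14
CG = −√(5/14) = -0.597614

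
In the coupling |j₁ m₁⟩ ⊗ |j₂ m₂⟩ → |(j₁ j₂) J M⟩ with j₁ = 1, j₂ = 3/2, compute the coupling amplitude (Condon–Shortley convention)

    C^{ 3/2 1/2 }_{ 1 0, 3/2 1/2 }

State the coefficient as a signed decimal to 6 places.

−√(1/15) = -0.258199

triangle: 1!*1!*2!/5! = 2/120
(j±m)!: 1!*1!*2!*1!*2!*1! = 4
prefactor² = (2J+1)*Δ*N² = 4/15
  k=0: +1/(0!*1!*1!*2!*0!*0!) = 1/2
  k=1: −1/(1!*0!*0!*1!*1!*1!) = -1
Σ = -1/2  ⇒  CG² = 4/15*(-1/2)² = 1/15
CG = −√(1/15) = -0.258199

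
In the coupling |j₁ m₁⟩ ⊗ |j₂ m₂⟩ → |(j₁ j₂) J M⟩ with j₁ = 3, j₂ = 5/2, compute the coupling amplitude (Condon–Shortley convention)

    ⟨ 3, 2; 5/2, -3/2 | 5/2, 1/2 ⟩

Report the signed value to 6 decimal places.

j₁+j₂−J=3  J+j₁−j₂=3  J−j₁+j₂=2  j₁+j₂+J+1=9
(j₁±m₁, j₂±m₂, J±M) = (5,1,1,4,3,2)
P² = 288/7
sum k=0..1:
  [0] +1/12 = 1/12
  [1] −1/24 = -1/24
S = 1/24
C² = P²·S² = 1/14 ; C = +0.267261

+√(1/14) ≈ +0.267261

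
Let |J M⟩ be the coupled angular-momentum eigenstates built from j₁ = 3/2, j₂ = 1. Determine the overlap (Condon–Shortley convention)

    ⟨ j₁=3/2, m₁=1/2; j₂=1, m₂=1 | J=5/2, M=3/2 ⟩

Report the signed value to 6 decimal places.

j₁+j₂−J=0  J+j₁−j₂=3  J−j₁+j₂=2  j₁+j₂+J+1=6
(j₁±m₁, j₂±m₂, J±M) = (2,1,2,0,4,1)
P² = 48/5
sum k=0..0:
  [0] +1/4 = 1/4
S = 1/4
C² = P²·S² = 3/5 ; C = +0.774597

+0.774597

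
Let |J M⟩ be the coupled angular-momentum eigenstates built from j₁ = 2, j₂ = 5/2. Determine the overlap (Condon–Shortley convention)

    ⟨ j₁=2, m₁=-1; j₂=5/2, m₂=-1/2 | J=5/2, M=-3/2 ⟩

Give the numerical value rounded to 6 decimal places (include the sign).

j₁+j₂−J=2  J+j₁−j₂=2  J−j₁+j₂=3  j₁+j₂+J+1=8
(j₁±m₁, j₂±m₂, J±M) = (1,3,2,3,1,4)
P² = 216/35
sum k=1..2:
  [1] −1/4 = -1/4
  [2] +1/12 = 1/12
S = -1/6
C² = P²·S² = 6/35 ; C = -0.414039

−√(6/35) = -0.414039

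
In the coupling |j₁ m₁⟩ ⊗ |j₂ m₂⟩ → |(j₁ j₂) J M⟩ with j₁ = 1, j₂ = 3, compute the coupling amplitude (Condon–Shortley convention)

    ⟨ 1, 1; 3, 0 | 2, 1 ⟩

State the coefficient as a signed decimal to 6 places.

j₁+j₂−J=2  J+j₁−j₂=0  J−j₁+j₂=4  j₁+j₂+J+1=7
(j₁±m₁, j₂±m₂, J±M) = (2,0,3,3,3,1)
P² = 144/7
sum k=0..0:
  [0] +1/12 = 1/12
S = 1/12
C² = P²·S² = 1/7 ; C = +0.377964

+√(1/7) ≈ +0.377964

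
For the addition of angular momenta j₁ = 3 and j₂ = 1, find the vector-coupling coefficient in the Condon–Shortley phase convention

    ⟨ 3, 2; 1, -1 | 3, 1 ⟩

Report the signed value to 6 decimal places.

√[7·1!5!1!/8! · 5!1!0!2!4!2!] = √(240)
  +(−1)^0/∏(0,1,1,0,4,1)! = 1/24  (running 1/24)
⟨..|..⟩ = √(240)·(1/24) = +0.645497

+0.645497  (= +√(5/12))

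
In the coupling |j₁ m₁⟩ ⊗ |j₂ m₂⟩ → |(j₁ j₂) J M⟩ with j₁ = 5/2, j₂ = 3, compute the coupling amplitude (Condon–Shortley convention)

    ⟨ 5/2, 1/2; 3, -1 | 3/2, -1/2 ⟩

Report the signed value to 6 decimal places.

-0.097590  (= −√(1/105))

√[4·4!1!2!/8! · 3!2!2!4!1!2!] = √(192/35)
  +(−1)^1/∏(1,3,1,1,0,1)! = -1/6  (running -1/6)
  +(−1)^2/∏(2,2,0,0,1,2)! = 1/8  (running -1/24)
⟨..|..⟩ = √(192/35)·(-1/24) = -0.097590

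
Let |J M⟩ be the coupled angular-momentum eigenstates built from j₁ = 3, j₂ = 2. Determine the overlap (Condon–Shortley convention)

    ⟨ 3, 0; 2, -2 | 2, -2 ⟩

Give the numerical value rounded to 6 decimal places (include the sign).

√[5·3!3!1!/8! · 3!3!0!4!0!4!] = √(648/7)
  +(−1)^0/∏(0,3,3,0,0,1)! = 1/36  (running 1/36)
⟨..|..⟩ = √(648/7)·(1/36) = +0.267261

+0.267261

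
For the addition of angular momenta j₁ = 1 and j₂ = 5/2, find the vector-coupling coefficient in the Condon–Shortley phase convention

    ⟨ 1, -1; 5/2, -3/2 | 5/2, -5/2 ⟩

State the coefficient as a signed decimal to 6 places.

j₁+j₂−J=1  J+j₁−j₂=1  J−j₁+j₂=4  j₁+j₂+J+1=7
(j₁±m₁, j₂±m₂, J±M) = (0,2,1,4,0,5)
P² = 1152/7
sum k=1..1:
  [1] −1/24 = -1/24
S = -1/24
C² = P²·S² = 2/7 ; C = -0.534522

−√(2/7) ≈ -0.534522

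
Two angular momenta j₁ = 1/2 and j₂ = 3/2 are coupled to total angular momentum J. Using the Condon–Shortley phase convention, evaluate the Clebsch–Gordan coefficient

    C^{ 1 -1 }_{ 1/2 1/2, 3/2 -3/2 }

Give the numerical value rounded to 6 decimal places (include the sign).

triangle: 1!*0!*2!/4! = 2/24
(j±m)!: 1!*0!*0!*3!*0!*2! = 12
prefactor² = (2J+1)*Δ*N² = 3
  k=0: +1/(0!*1!*0!*0!*0!*2!) = 1/2
Σ = 1/2  ⇒  CG² = 3*1/2² = 3/4
CG = +√(3/4) = +0.866025

+0.866025  (= +√(3/4))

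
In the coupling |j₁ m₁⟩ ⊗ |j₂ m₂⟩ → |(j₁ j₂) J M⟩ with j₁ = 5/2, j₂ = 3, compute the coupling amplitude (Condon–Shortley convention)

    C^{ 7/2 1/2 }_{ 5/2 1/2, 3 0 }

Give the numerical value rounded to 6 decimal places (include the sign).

triangle: 2!×3!×4!/10! = 288/3628800
(j±m)!: 3!×2!×3!×3!×4!×3! = 62208
prefactor² = (2J+1)×Δ×N² = 6912/175
  k=0: +1/(0!×2!×2!×3!×1!×1!) = 1/24
  k=1: −1/(1!×1!×1!×2!×2!×2!) = -1/8
  k=2: +1/(2!×0!×0!×1!×3!×3!) = 1/72
Σ = -5/72  ⇒  CG² = 6912/175×(-5/72)² = 4/21
CG = −√(4/21) = -0.436436

-0.436436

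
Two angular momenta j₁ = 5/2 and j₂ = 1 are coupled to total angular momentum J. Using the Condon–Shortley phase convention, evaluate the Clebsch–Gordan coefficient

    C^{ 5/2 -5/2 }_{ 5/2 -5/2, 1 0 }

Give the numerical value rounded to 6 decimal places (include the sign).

−√(5/7) ≈ -0.845154

triangle: 1!×4!×1!/7! = 24/5040
(j±m)!: 0!×5!×1!×1!×0!×5! = 14400
prefactor² = (2J+1)×Δ×N² = 2880/7
  k=1: −1/(1!×0!×4!×0!×0!×1!) = -1/24
Σ = -1/24  ⇒  CG² = 2880/7×(-1/24)² = 5/7
CG = −√(5/7) = -0.845154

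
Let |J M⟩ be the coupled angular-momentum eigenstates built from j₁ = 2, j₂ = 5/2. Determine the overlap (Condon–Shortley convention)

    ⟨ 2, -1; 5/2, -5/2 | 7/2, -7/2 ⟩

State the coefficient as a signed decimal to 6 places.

+√(5/9) ≈ +0.745356

j₁+j₂−J=1  J+j₁−j₂=3  J−j₁+j₂=4  j₁+j₂+J+1=9
(j₁±m₁, j₂±m₂, J±M) = (1,3,0,5,0,7)
P² = 11520
sum k=0..0:
  [0] +1/144 = 1/144
S = 1/144
C² = P²·S² = 5/9 ; C = +0.745356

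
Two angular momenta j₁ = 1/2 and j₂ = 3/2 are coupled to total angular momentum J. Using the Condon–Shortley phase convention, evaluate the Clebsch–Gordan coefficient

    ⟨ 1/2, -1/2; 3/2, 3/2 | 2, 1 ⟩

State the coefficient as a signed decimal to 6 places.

+0.500000  (= +√(1/4))

triangle: 0!·1!·3!/5! = 6/120
(j±m)!: 0!·1!·3!·0!·3!·1! = 36
prefactor² = (2J+1)·Δ·N² = 9
  k=0: +1/(0!·0!·1!·3!·0!·0!) = 1/6
Σ = 1/6  ⇒  CG² = 9·1/6² = 1/4
CG = +√(1/4) = +0.500000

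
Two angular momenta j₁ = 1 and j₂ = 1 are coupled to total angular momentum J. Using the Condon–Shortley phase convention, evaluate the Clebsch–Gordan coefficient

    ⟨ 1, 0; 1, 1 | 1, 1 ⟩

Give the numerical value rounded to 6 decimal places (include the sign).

j₁+j₂−J=1  J+j₁−j₂=1  J−j₁+j₂=1  j₁+j₂+J+1=4
(j₁±m₁, j₂±m₂, J±M) = (1,1,2,0,2,0)
P² = 1/2
sum k=1..1:
  [1] −1/1 = -1
S = -1
C² = P²·S² = 1/2 ; C = -0.707107

−√(1/2) = -0.707107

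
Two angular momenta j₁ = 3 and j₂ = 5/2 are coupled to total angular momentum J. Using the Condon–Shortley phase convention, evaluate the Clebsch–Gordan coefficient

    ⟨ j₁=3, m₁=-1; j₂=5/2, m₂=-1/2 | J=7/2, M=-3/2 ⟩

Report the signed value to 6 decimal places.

j₁+j₂−J=2  J+j₁−j₂=4  J−j₁+j₂=3  j₁+j₂+J+1=10
(j₁±m₁, j₂±m₂, J±M) = (2,4,2,3,2,5)
P² = 3072/35
sum k=0..2:
  [0] +1/96 = 1/96
  [1] −1/12 = -1/12
  [2] +1/48 = 1/48
S = -5/96
C² = P²·S² = 5/21 ; C = -0.487950

-0.487950  (= −√(5/21))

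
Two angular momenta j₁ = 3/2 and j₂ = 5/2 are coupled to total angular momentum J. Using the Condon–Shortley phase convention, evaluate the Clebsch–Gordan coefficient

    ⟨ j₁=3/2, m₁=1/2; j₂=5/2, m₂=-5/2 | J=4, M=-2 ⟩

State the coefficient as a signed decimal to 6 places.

j₁+j₂−J=0  J+j₁−j₂=3  J−j₁+j₂=5  j₁+j₂+J+1=9
(j₁±m₁, j₂±m₂, J±M) = (2,1,0,5,2,6)
P² = 43200/7
sum k=0..0:
  [0] +1/240 = 1/240
S = 1/240
C² = P²·S² = 3/28 ; C = +0.327327

+√(3/28) = +0.327327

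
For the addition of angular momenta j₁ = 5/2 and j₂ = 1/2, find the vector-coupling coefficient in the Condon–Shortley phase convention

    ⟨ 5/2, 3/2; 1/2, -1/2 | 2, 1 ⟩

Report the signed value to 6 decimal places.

+0.816497  (= +√(2/3))

j₁+j₂−J=1  J+j₁−j₂=4  J−j₁+j₂=0  j₁+j₂+J+1=6
(j₁±m₁, j₂±m₂, J±M) = (4,1,0,1,3,1)
P² = 24
sum k=0..0:
  [0] +1/6 = 1/6
S = 1/6
C² = P²·S² = 2/3 ; C = +0.816497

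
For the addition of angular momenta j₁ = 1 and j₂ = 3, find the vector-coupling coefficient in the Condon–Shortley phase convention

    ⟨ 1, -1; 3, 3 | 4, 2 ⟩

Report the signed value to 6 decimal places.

+√(1/28) ≈ +0.188982

√[9·0!2!6!/9! · 0!2!6!0!6!2!] = √(518400/7)
  +(−1)^0/∏(0,0,2,6,0,0)! = 1/1440  (running 1/1440)
⟨..|..⟩ = √(518400/7)·(1/1440) = +0.188982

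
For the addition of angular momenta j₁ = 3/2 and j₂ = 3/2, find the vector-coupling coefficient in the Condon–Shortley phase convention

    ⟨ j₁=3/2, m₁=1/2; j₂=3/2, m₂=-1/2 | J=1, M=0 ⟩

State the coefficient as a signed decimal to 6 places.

√[3·2!1!1!/5! · 2!1!1!2!1!1!] = √(1/5)
  +(−1)^0/∏(0,2,1,1,0,0)! = 1/2  (running 1/2)
  +(−1)^1/∏(1,1,0,0,1,1)! = -1  (running -1/2)
⟨..|..⟩ = √(1/5)·(-1/2) = -0.223607

-0.223607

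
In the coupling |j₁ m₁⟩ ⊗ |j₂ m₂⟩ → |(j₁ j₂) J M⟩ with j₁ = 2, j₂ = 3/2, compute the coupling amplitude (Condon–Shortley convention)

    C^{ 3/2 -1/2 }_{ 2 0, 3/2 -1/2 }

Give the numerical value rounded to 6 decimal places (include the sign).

−√(1/5) ≈ -0.447214

triangle: 2!*2!*1!/6! = 4/720
(j±m)!: 2!*2!*1!*2!*1!*2! = 16
prefactor² = (2J+1)*Δ*N² = 16/45
  k=0: +1/(0!*2!*2!*1!*0!*0!) = 1/4
  k=1: −1/(1!*1!*1!*0!*1!*1!) = -1
Σ = -3/4  ⇒  CG² = 16/45*(-3/4)² = 1/5
CG = −√(1/5) = -0.447214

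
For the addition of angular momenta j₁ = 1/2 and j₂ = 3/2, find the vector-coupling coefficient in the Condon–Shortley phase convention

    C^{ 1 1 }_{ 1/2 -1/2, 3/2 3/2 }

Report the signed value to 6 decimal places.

triangle: 1!·0!·2!/4! = 2/24
(j±m)!: 0!·1!·3!·0!·2!·0! = 12
prefactor² = (2J+1)·Δ·N² = 3
  k=1: −1/(1!·0!·0!·2!·0!·0!) = -1/2
Σ = -1/2  ⇒  CG² = 3·(-1/2)² = 3/4
CG = −√(3/4) = -0.866025

-0.866025  (= −√(3/4))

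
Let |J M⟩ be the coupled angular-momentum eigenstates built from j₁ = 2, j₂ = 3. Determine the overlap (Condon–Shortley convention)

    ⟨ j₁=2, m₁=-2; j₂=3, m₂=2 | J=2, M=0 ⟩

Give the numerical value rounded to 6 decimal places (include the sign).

√[5·3!1!3!/8! · 0!4!5!1!2!2!] = √(360/7)
  +(−1)^3/∏(3,0,1,2,0,1)! = -1/12  (running -1/12)
⟨..|..⟩ = √(360/7)·(-1/12) = -0.597614

−√(5/14) ≈ -0.597614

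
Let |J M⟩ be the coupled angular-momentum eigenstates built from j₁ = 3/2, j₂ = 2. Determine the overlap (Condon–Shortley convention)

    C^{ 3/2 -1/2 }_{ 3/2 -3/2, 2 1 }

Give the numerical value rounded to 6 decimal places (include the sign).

+0.632456  (= +√(2/5))

j₁+j₂−J=2  J+j₁−j₂=1  J−j₁+j₂=2  j₁+j₂+J+1=6
(j₁±m₁, j₂±m₂, J±M) = (0,3,3,1,1,2)
P² = 8/5
sum k=2..2:
  [2] +1/2 = 1/2
S = 1/2
C² = P²·S² = 2/5 ; C = +0.632456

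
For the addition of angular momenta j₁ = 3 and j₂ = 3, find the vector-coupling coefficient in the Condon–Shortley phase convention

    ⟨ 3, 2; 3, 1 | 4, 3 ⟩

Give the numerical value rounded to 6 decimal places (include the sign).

-0.301511

j₁+j₂−J=2  J+j₁−j₂=4  J−j₁+j₂=4  j₁+j₂+J+1=11
(j₁±m₁, j₂±m₂, J±M) = (5,1,4,2,7,1)
P² = 82944/11
sum k=0..1:
  [0] +1/288 = 1/288
  [1] −1/144 = -1/144
S = -1/288
C² = P²·S² = 1/11 ; C = -0.301511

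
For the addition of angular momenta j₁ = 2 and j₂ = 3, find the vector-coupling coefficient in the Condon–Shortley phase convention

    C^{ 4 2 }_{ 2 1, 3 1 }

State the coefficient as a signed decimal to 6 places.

triangle: 1!·3!·5!/10! = 720/3628800
(j±m)!: 3!·1!·4!·2!·6!·2! = 414720
prefactor² = (2J+1)·Δ·N² = 5184/7
  k=0: +1/(0!·1!·1!·4!·2!·1!) = 1/48
  k=1: −1/(1!·0!·0!·3!·3!·2!) = -1/72
Σ = 1/144  ⇒  CG² = 5184/7·1/144² = 1/28
CG = +√(1/28) = +0.188982

+√(1/28) ≈ +0.188982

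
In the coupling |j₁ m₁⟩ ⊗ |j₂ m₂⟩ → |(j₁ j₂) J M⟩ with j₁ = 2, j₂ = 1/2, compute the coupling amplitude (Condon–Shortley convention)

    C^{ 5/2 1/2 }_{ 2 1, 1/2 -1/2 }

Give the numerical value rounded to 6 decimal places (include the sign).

triangle: 0!·4!·1!/6! = 24/720
(j±m)!: 3!·1!·0!·1!·3!·2! = 72
prefactor² = (2J+1)·Δ·N² = 72/5
  k=0: +1/(0!·0!·1!·0!·3!·1!) = 1/6
Σ = 1/6  ⇒  CG² = 72/5·1/6² = 2/5
CG = +√(2/5) = +0.632456

+0.632456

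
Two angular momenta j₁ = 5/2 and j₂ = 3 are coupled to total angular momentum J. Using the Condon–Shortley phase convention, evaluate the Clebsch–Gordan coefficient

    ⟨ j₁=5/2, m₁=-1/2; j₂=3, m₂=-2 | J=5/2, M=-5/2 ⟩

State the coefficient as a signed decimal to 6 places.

−√(5/14) ≈ -0.597614

triangle: 3!*2!*3!/9! = 72/362880
(j±m)!: 2!*3!*1!*5!*0!*5! = 172800
prefactor² = (2J+1)*Δ*N² = 1440/7
  k=1: −1/(1!*2!*2!*0!*0!*3!) = -1/24
Σ = -1/24  ⇒  CG² = 1440/7*(-1/24)² = 5/14
CG = −√(5/14) = -0.597614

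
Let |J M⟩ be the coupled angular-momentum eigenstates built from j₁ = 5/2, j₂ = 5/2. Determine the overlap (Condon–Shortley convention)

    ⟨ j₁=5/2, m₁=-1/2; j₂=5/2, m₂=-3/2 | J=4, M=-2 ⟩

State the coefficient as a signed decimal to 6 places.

j₁+j₂−J=1  J+j₁−j₂=4  J−j₁+j₂=4  j₁+j₂+J+1=10
(j₁±m₁, j₂±m₂, J±M) = (2,3,1,4,2,6)
P² = 20736/35
sum k=0..1:
  [0] +1/36 = 1/36
  [1] −1/96 = -1/96
S = 5/288
C² = P²·S² = 5/28 ; C = +0.422577

+√(5/28) = +0.422577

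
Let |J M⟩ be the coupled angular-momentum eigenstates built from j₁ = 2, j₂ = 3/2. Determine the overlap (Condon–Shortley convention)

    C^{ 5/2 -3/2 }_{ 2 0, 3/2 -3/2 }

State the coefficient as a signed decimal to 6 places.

triangle: 1!·3!·2!/7! = 12/5040
(j±m)!: 2!·2!·0!·3!·1!·4! = 576
prefactor² = (2J+1)·Δ·N² = 288/35
  k=0: +1/(0!·1!·2!·0!·1!·2!) = 1/4
Σ = 1/4  ⇒  CG² = 288/35·1/4² = 18/35
CG = +√(18/35) = +0.717137

+√(18/35) ≈ +0.717137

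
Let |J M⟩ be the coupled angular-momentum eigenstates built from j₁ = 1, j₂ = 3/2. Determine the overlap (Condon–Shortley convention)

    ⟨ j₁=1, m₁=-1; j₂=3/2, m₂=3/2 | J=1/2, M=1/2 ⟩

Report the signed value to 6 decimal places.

triangle: 2!·0!·1!/4! = 2/24
(j±m)!: 0!·2!·3!·0!·1!·0! = 12
prefactor² = (2J+1)·Δ·N² = 2
  k=2: +1/(2!·0!·0!·1!·0!·0!) = 1/2
Σ = 1/2  ⇒  CG² = 2·1/2² = 1/2
CG = +√(1/2) = +0.707107

+0.707107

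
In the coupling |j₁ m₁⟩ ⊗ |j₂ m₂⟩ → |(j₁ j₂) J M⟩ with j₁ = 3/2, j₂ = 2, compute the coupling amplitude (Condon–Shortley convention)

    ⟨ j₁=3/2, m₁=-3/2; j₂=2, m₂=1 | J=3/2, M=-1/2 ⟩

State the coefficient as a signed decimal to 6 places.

j₁+j₂−J=2  J+j₁−j₂=1  J−j₁+j₂=2  j₁+j₂+J+1=6
(j₁±m₁, j₂±m₂, J±M) = (0,3,3,1,1,2)
P² = 8/5
sum k=2..2:
  [2] +1/2 = 1/2
S = 1/2
C² = P²·S² = 2/5 ; C = +0.632456

+√(2/5) = +0.632456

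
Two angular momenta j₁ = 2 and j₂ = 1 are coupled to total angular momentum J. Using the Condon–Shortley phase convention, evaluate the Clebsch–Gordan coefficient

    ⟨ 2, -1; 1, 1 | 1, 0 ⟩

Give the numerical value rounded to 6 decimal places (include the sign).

+√(3/10) = +0.547723

j₁+j₂−J=2  J+j₁−j₂=2  J−j₁+j₂=0  j₁+j₂+J+1=5
(j₁±m₁, j₂±m₂, J±M) = (1,3,2,0,1,1)
P² = 6/5
sum k=2..2:
  [2] +1/2 = 1/2
S = 1/2
C² = P²·S² = 3/10 ; C = +0.547723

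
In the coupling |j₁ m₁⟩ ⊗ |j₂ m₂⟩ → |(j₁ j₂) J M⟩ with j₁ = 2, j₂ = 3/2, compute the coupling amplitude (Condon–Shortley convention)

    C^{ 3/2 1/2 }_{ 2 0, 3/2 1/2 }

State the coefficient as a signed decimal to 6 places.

−√(1/5) ≈ -0.447214

j₁+j₂−J=2  J+j₁−j₂=2  J−j₁+j₂=1  j₁+j₂+J+1=6
(j₁±m₁, j₂±m₂, J±M) = (2,2,2,1,2,1)
P² = 16/45
sum k=1..2:
  [1] −1/1 = -1
  [2] +1/4 = 1/4
S = -3/4
C² = P²·S² = 1/5 ; C = -0.447214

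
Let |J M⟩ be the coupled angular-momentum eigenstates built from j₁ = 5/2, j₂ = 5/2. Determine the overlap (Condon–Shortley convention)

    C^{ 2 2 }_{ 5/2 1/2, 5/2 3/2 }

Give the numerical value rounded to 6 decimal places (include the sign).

triangle: 3!*2!*2!/8! = 24/40320
(j±m)!: 3!*2!*4!*1!*4!*0! = 6912
prefactor² = (2J+1)*Δ*N² = 144/7
  k=2: +1/(2!*1!*0!*2!*2!*0!) = 1/8
Σ = 1/8  ⇒  CG² = 144/7*1/8² = 9/28
CG = +√(9/28) = +0.566947

+0.566947  (= +√(9/28))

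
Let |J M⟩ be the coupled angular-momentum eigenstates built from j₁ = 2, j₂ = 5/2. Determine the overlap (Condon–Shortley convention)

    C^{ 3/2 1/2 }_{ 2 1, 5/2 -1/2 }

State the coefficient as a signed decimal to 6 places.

triangle: 3!·1!·2!/7! = 12/5040
(j±m)!: 3!·1!·2!·3!·2!·1! = 144
prefactor² = (2J+1)·Δ·N² = 48/35
  k=0: +1/(0!·3!·1!·2!·0!·0!) = 1/12
  k=1: −1/(1!·2!·0!·1!·1!·1!) = -1/2
Σ = -5/12  ⇒  CG² = 48/35·(-5/12)² = 5/21
CG = −√(5/21) = -0.487950

-0.487950  (= −√(5/21))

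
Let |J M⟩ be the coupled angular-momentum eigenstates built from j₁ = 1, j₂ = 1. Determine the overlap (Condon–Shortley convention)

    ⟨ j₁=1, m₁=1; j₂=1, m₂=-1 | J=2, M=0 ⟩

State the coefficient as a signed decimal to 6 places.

+0.408248

j₁+j₂−J=0  J+j₁−j₂=2  J−j₁+j₂=2  j₁+j₂+J+1=5
(j₁±m₁, j₂±m₂, J±M) = (2,0,0,2,2,2)
P² = 8/3
sum k=0..0:
  [0] +1/4 = 1/4
S = 1/4
C² = P²·S² = 1/6 ; C = +0.408248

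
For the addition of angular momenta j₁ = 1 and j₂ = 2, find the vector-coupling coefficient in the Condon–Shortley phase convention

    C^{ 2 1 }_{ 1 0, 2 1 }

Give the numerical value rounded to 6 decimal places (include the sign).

√[5·1!1!3!/6! · 1!1!3!1!3!1!] = √(3/2)
  +(−1)^0/∏(0,1,1,3,0,0)! = 1/6  (running 1/6)
  +(−1)^1/∏(1,0,0,2,1,1)! = -1/2  (running -1/3)
⟨..|..⟩ = √(3/2)·(-1/3) = -0.408248

-0.408248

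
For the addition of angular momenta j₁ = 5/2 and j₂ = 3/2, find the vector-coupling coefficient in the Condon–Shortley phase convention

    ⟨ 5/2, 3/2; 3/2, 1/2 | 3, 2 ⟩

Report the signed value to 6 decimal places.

+0.288675  (= +√(1/12))

triangle: 1!×4!×2!/8! = 48/40320
(j±m)!: 4!×1!×2!×1!×5!×1! = 5760
prefactor² = (2J+1)×Δ×N² = 48
  k=0: +1/(0!×1!×1!×2!×3!×0!) = 1/12
  k=1: −1/(1!×0!×0!×1!×4!×1!) = -1/24
Σ = 1/24  ⇒  CG² = 48×1/24² = 1/12
CG = +√(1/12) = +0.288675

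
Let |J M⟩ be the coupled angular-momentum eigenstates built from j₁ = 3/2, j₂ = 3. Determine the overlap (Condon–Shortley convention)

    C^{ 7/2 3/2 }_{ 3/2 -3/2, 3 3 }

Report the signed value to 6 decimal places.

√[8·1!2!5!/9! · 0!3!6!0!5!2!] = √(38400/7)
  +(−1)^1/∏(1,0,2,5,0,0)! = -1/240  (running -1/240)
⟨..|..⟩ = √(38400/7)·(-1/240) = -0.308607

-0.308607  (= −√(2/21))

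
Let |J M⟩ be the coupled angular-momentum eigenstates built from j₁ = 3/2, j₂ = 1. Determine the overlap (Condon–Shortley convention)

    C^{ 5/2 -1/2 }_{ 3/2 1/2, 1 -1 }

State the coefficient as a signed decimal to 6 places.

+0.547723

triangle: 0!*3!*2!/6! = 12/720
(j±m)!: 2!*1!*0!*2!*2!*3! = 48
prefactor² = (2J+1)*Δ*N² = 24/5
  k=0: +1/(0!*0!*1!*0!*2!*2!) = 1/4
Σ = 1/4  ⇒  CG² = 24/5*1/4² = 3/10
CG = +√(3/10) = +0.547723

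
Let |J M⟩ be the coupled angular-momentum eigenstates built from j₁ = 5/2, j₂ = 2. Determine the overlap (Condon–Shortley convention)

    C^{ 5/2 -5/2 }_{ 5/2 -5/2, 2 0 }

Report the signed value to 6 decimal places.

+0.597614

√[6·2!3!2!/8! · 0!5!2!2!0!5!] = √(1440/7)
  +(−1)^2/∏(2,0,3,0,0,2)! = 1/24  (running 1/24)
⟨..|..⟩ = √(1440/7)·(1/24) = +0.597614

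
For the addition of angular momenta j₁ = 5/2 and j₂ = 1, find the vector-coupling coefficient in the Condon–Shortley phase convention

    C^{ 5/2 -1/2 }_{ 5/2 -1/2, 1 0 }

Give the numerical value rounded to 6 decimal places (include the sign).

-0.169031

triangle: 1!·4!·1!/7! = 24/5040
(j±m)!: 2!·3!·1!·1!·2!·3! = 144
prefactor² = (2J+1)·Δ·N² = 144/35
  k=0: +1/(0!·1!·3!·1!·1!·0!) = 1/6
  k=1: −1/(1!·0!·2!·0!·2!·1!) = -1/4
Σ = -1/12  ⇒  CG² = 144/35·(-1/12)² = 1/35
CG = −√(1/35) = -0.169031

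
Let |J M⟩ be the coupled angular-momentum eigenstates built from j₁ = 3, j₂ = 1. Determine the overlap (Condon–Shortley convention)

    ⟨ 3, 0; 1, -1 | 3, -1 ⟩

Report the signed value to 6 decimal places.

√[7·1!5!1!/8! · 3!3!0!2!2!4!] = √(72)
  +(−1)^0/∏(0,1,3,0,2,1)! = 1/12  (running 1/12)
⟨..|..⟩ = √(72)·(1/12) = +0.707107

+0.707107  (= +√(1/2))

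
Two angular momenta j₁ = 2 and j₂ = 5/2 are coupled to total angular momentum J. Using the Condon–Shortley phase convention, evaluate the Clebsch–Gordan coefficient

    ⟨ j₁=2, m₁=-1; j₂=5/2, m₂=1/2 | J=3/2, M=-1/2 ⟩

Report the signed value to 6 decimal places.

+√(5/21) = +0.487950

√[4·3!1!2!/7! · 1!3!3!2!1!2!] = √(48/35)
  +(−1)^2/∏(2,1,1,1,0,1)! = 1/2  (running 1/2)
  +(−1)^3/∏(3,0,0,0,1,2)! = -1/12  (running 5/12)
⟨..|..⟩ = √(48/35)·(5/12) = +0.487950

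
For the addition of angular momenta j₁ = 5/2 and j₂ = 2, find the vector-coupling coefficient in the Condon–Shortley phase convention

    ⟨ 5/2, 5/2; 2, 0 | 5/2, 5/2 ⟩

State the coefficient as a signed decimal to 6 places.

+√(5/14) = +0.597614

triangle: 2!·3!·2!/8! = 24/40320
(j±m)!: 5!·0!·2!·2!·5!·0! = 57600
prefactor² = (2J+1)·Δ·N² = 1440/7
  k=0: +1/(0!·2!·0!·2!·3!·0!) = 1/24
Σ = 1/24  ⇒  CG² = 1440/7·1/24² = 5/14
CG = +√(5/14) = +0.597614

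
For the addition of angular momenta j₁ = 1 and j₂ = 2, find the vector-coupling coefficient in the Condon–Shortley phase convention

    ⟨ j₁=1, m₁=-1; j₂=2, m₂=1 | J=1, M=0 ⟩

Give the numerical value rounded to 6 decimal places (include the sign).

√[3·2!0!2!/5! · 0!2!3!1!1!1!] = √(6/5)
  +(−1)^2/∏(2,0,0,1,0,1)! = 1/2  (running 1/2)
⟨..|..⟩ = √(6/5)·(1/2) = +0.547723

+0.547723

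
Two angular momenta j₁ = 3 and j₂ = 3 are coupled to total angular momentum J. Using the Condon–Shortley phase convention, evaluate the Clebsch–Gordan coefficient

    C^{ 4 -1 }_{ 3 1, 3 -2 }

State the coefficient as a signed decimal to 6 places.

triangle: 2!·4!·4!/11! = 1152/39916800
(j±m)!: 4!·2!·1!·5!·3!·5! = 4147200
prefactor² = (2J+1)·Δ·N² = 82944/77
  k=0: +1/(0!·2!·2!·1!·2!·3!) = 1/48
  k=1: −1/(1!·1!·1!·0!·3!·4!) = -1/144
Σ = 1/72  ⇒  CG² = 82944/77·1/72² = 16/77
CG = +√(16/77) = +0.455842

+0.455842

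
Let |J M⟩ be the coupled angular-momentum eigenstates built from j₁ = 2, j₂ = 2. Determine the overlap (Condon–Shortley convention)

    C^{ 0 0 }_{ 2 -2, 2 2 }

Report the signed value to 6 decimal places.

triangle: 4!*0!*0!/5! = 24/120
(j±m)!: 0!*4!*4!*0!*0!*0! = 576
prefactor² = (2J+1)*Δ*N² = 576/5
  k=4: +1/(4!*0!*0!*0!*0!*0!) = 1/24
Σ = 1/24  ⇒  CG² = 576/5*1/24² = 1/5
CG = +√(1/5) = +0.447214

+0.447214  (= +√(1/5))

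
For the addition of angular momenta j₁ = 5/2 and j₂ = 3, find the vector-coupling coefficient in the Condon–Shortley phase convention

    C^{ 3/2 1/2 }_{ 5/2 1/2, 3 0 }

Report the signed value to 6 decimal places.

+0.338062

j₁+j₂−J=4  J+j₁−j₂=1  J−j₁+j₂=2  j₁+j₂+J+1=8
(j₁±m₁, j₂±m₂, J±M) = (3,2,3,3,2,1)
P² = 144/35
sum k=1..2:
  [1] −1/12 = -1/12
  [2] +1/4 = 1/4
S = 1/6
C² = P²·S² = 4/35 ; C = +0.338062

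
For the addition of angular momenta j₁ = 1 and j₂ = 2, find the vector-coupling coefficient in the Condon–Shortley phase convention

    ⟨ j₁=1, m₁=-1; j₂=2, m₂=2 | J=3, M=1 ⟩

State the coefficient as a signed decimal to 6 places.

+√(1/15) ≈ +0.258199

√[7·0!2!4!/7! · 0!2!4!0!4!2!] = √(768/5)
  +(−1)^0/∏(0,0,2,4,0,0)! = 1/48  (running 1/48)
⟨..|..⟩ = √(768/5)·(1/48) = +0.258199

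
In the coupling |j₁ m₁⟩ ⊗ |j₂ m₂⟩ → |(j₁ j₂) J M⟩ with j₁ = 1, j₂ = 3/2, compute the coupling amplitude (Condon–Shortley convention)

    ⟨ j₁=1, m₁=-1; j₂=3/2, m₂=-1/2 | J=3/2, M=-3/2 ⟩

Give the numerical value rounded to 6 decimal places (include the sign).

-0.632456  (= −√(2/5))

j₁+j₂−J=1  J+j₁−j₂=1  J−j₁+j₂=2  j₁+j₂+J+1=5
(j₁±m₁, j₂±m₂, J±M) = (0,2,1,2,0,3)
P² = 8/5
sum k=1..1:
  [1] −1/2 = -1/2
S = -1/2
C² = P²·S² = 2/5 ; C = -0.632456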